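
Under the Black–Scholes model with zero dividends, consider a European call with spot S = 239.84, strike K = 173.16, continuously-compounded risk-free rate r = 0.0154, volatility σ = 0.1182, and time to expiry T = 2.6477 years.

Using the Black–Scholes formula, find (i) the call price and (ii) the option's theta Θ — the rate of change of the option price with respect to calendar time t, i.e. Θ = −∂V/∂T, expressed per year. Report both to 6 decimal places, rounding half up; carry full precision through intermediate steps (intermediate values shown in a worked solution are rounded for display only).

price = 74.015293
Θ = -2.938601

σ√T = 0.1182·√2.6477 = 0.192332
d₁ = (ln(S/K) + (r+σ²/2)T) / (σ√T) = (ln(239.84/173.16) + (0.0154+0.1182²/2)·2.6477) / 0.192332 = (0.325756 + 0.059270) / 0.192332 = 2.001883
d₂ = d₁ − σ√T = 2.001883 − 0.192332 = 1.809551
e^{−rT} = e^{−0.0154·2.6477} = 0.960046
N(d₁) = 0.977351,  N(d₂) = 0.964817
Call price V = S·N(d₁) − K·e^{−rT}·N(d₂) = 234.407944 − 160.392651 = 74.015293
φ(d₁) = (1/√(2π))·e^{−d₁²/2} = 0.053788
Θ = −S·φ(d₁)·σ/(2√T) − r·K·e^{−rT}·N(d₂) = −0.468554 − 2.470047 = -2.938601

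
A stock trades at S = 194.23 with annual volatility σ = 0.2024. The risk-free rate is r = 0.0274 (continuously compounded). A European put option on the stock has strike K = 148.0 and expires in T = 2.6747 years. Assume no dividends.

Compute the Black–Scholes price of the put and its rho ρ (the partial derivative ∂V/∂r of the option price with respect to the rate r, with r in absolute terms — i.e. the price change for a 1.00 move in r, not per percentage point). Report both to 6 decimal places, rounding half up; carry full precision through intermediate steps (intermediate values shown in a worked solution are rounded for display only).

price = 4.117222
ρ = -69.977599

σ√T = 0.2024·√2.6747 = 0.331015
d₁ = (ln(S/K) + (r+σ²/2)T) / (σ√T) = (ln(194.23/148.0) + (0.0274+0.2024²/2)·2.6747) / 0.331015 = (0.271831 + 0.128072) / 0.331015 = 1.208111
d₂ = d₁ − σ√T = 1.208111 − 0.331015 = 0.877095
e^{−rT} = e^{−0.0274·2.6747} = 0.929334
N(−d₁) = 0.113502,  N(−d₂) = 0.190217
Put price V = K·e^{−rT}·N(−d₂) − S·N(−d₁) = 26.162784 − 22.045562 = 4.117222
ρ = −K·T·e^{−rT}·N(−d₂) = -69.977599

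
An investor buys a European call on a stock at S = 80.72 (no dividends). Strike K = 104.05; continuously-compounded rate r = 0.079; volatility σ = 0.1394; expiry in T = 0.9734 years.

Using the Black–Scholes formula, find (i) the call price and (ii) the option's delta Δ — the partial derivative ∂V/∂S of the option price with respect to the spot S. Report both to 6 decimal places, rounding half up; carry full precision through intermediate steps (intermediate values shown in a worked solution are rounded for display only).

price = 0.566886
Δ = 0.111594

σ√T = 0.1394·√0.9734 = 0.137533
d₁ = (ln(S/K) + (r+σ²/2)T) / (σ√T) = (ln(80.72/104.05) + (0.079+0.1394²/2)·0.9734) / 0.137533 = (-0.253885 + 0.086356) / 0.137533 = -1.218095
d₂ = d₁ − σ√T = -1.218095 − 0.137533 = -1.355628
e^{−rT} = e^{−0.079·0.9734} = 0.925984
N(d₁) = 0.111594,  N(d₂) = 0.087609
Call price V = S·N(d₁) − K·e^{−rT}·N(d₂) = 9.007863 − 8.440977 = 0.566886
Δ = N(d₁) = 0.111594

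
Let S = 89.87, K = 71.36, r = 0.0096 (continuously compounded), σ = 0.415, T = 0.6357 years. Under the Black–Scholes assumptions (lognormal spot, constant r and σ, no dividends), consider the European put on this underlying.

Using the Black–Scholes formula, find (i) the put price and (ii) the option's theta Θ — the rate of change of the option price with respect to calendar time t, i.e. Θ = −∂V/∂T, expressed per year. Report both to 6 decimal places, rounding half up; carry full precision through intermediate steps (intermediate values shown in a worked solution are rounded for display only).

price = 3.648183
Θ = -6.131962

σ√T = 0.415·√0.6357 = 0.330883
d₁ = (ln(S/K) + (r+σ²/2)T) / (σ√T) = (ln(89.87/71.36) + (0.0096+0.415²/2)·0.6357) / 0.330883 = (0.230627 + 0.060844) / 0.330883 = 0.880889
d₂ = d₁ − σ√T = 0.880889 − 0.330883 = 0.550007
e^{−rT} = e^{−0.0096·0.6357} = 0.993916
N(−d₁) = 0.189189,  N(−d₂) = 0.291157
Put price V = K·e^{−rT}·N(−d₂) − S·N(−d₁) = 20.650586 − 17.002403 = 3.648183
φ(d₁) = (1/√(2π))·e^{−d₁²/2} = 0.270652
Θ = −S·φ(d₁)·σ/(2√T) + r·K·e^{−rT}·N(−d₂) = −6.330207 + 0.198246 = -6.131962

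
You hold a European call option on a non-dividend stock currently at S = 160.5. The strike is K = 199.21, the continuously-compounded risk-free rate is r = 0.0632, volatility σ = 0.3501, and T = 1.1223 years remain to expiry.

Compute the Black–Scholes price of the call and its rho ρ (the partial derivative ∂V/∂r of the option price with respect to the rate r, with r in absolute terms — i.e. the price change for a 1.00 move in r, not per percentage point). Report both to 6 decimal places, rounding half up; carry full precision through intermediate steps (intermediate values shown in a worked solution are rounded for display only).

price = 14.820636
ρ = 58.741031

σ√T = 0.3501·√1.1223 = 0.370891
d₁ = (ln(S/K) + (r+σ²/2)T) / (σ√T) = (ln(160.5/199.21) + (0.0632+0.3501²/2)·1.1223) / 0.370891 = (-0.216066 + 0.139710) / 0.370891 = -0.205872
d₂ = d₁ − σ√T = -0.205872 − 0.370891 = -0.576763
e^{−rT} = e^{−0.0632·1.1223} = 0.931528
N(d₁) = 0.418445,  N(d₂) = 0.282050
Call price V = S·N(d₁) − K·e^{−rT}·N(d₂) = 67.160502 − 52.339866 = 14.820636
ρ = K·T·e^{−rT}·N(d₂) = 58.741031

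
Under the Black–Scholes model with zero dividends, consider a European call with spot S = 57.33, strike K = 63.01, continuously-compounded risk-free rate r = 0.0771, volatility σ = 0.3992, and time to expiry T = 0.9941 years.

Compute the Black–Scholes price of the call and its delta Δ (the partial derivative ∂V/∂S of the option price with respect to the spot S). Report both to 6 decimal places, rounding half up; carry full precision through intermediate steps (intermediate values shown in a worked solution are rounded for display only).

σ√T = 0.3992·√0.9941 = 0.398021
d₁ = (ln(S/K) + (r+σ²/2)T) / (σ√T) = (ln(57.33/63.01) + (0.0771+0.3992²/2)·0.9941) / 0.398021 = (-0.094469 + 0.155855) / 0.398021 = 0.154228
d₂ = d₁ − σ√T = 0.154228 − 0.398021 = -0.243793
e^{−rT} = e^{−0.0771·0.9941} = 0.926219
N(d₁) = 0.561285,  N(d₂) = 0.403696
Call price V = S·N(d₁) − K·e^{−rT}·N(d₂) = 32.178470 − 23.560097 = 8.618373
Δ = N(d₁) = 0.561285

price = 8.618373
Δ = 0.561285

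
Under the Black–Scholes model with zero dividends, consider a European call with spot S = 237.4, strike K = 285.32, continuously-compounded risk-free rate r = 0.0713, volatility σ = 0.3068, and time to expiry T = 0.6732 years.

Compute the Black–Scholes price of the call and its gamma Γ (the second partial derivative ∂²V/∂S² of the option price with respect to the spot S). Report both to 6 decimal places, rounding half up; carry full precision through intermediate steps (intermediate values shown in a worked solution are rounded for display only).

σ√T = 0.3068·√0.6732 = 0.251726
d₁ = (ln(S/K) + (r+σ²/2)T) / (σ√T) = (ln(237.4/285.32) + (0.0713+0.3068²/2)·0.6732) / 0.251726 = (-0.183865 + 0.079682) / 0.251726 = -0.413875
d₂ = d₁ − σ√T = -0.413875 − 0.251726 = -0.665600
e^{−rT} = e^{−0.0713·0.6732} = 0.953135
N(d₁) = 0.339483,  N(d₂) = 0.252833
Call price V = S·N(d₁) − K·e^{−rT}·N(d₂) = 80.593263 − 68.757616 = 11.835647
φ(d₁) = (1/√(2π))·e^{−d₁²/2} = 0.366197
Γ = φ(d₁) / (S·σ·√T) = 0.006128

price = 11.835647
Γ = 0.006128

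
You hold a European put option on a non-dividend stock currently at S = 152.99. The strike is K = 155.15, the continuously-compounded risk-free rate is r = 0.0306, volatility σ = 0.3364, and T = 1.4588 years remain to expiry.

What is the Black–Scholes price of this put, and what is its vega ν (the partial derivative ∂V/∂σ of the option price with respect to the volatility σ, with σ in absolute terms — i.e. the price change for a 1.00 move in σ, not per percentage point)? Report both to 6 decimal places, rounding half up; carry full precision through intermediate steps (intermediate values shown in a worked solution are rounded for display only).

price = 22.018874
ν = 70.913169

σ√T = 0.3364·√1.4588 = 0.406307
d₁ = (ln(S/K) + (r+σ²/2)T) / (σ√T) = (ln(152.99/155.15) + (0.0306+0.3364²/2)·1.4588) / 0.406307 = (-0.014020 + 0.127182) / 0.406307 = 0.278514
d₂ = d₁ − σ√T = 0.278514 − 0.406307 = -0.127793
e^{−rT} = e^{−0.0306·1.4588} = 0.956342
N(−d₁) = 0.390309,  N(−d₂) = 0.550844
Put price V = K·e^{−rT}·N(−d₂) − S·N(−d₁) = 81.732249 − 59.713375 = 22.018874
φ(d₁) = (1/√(2π))·e^{−d₁²/2} = 0.383766
ν = S·φ(d₁)·√T = 70.913169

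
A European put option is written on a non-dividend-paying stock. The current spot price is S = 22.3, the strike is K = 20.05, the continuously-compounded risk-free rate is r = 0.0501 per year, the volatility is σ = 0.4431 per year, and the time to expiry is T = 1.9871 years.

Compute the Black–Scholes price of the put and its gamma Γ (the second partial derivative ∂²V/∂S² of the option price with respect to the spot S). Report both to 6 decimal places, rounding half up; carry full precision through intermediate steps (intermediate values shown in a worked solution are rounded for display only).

price = 3.141424
Γ = 0.023308

σ√T = 0.4431·√1.9871 = 0.624614
d₁ = (ln(S/K) + (r+σ²/2)T) / (σ√T) = (ln(22.3/20.05) + (0.0501+0.4431²/2)·1.9871) / 0.624614 = (0.106358 + 0.294625) / 0.624614 = 0.641969
d₂ = d₁ − σ√T = 0.641969 − 0.624614 = 0.017355
e^{−rT} = e^{−0.0501·1.9871} = 0.905241
N(−d₁) = 0.260447,  N(−d₂) = 0.493077
Put price V = K·e^{−rT}·N(−d₂) − S·N(−d₁) = 8.949388 − 5.807963 = 3.141424
φ(d₁) = (1/√(2π))·e^{−d₁²/2} = 0.324652
Γ = φ(d₁) / (S·σ·√T) = 0.023308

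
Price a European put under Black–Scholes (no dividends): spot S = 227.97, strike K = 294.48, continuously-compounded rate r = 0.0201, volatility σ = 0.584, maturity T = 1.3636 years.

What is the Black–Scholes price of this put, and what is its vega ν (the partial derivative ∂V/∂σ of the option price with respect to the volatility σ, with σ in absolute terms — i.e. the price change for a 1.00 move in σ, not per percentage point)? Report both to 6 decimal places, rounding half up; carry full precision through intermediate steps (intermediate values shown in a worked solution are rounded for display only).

σ√T = 0.584·√1.3636 = 0.681956
d₁ = (ln(S/K) + (r+σ²/2)T) / (σ√T) = (ln(227.97/294.48) + (0.0201+0.584²/2)·1.3636) / 0.681956 = (-0.255997 + 0.259940) / 0.681956 = 0.005782
d₂ = d₁ − σ√T = 0.005782 − 0.681956 = -0.676174
e^{−rT} = e^{−0.0201·1.3636} = 0.972964
N(−d₁) = 0.497693,  N(−d₂) = 0.750535
Put price V = K·e^{−rT}·N(−d₂) − S·N(−d₁) = 215.042024 − 113.459118 = 101.582906
φ(d₁) = (1/√(2π))·e^{−d₁²/2} = 0.398936
ν = S·φ(d₁)·√T = 106.199874

price = 101.582906
ν = 106.199874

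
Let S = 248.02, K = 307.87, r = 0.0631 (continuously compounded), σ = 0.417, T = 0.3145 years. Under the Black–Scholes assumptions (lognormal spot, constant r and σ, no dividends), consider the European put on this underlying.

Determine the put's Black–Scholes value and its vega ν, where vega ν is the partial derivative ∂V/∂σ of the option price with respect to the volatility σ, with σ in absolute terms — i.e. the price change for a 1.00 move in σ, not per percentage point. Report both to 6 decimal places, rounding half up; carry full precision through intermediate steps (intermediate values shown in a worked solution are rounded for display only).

σ√T = 0.417·√0.3145 = 0.233855
d₁ = (ln(S/K) + (r+σ²/2)T) / (σ√T) = (ln(248.02/307.87) + (0.0631+0.417²/2)·0.3145) / 0.233855 = (-0.216168 + 0.047189) / 0.233855 = -0.722582
d₂ = d₁ − σ√T = -0.722582 − 0.233855 = -0.956437
e^{−rT} = e^{−0.0631·0.3145} = 0.980351
N(−d₁) = 0.765032,  N(−d₂) = 0.830574
Put price V = K·e^{−rT}·N(−d₂) − S·N(−d₁) = 250.684350 − 189.743123 = 60.941227
φ(d₁) = (1/√(2π))·e^{−d₁²/2} = 0.307279
ν = S·φ(d₁)·√T = 42.739481

price = 60.941227
ν = 42.739481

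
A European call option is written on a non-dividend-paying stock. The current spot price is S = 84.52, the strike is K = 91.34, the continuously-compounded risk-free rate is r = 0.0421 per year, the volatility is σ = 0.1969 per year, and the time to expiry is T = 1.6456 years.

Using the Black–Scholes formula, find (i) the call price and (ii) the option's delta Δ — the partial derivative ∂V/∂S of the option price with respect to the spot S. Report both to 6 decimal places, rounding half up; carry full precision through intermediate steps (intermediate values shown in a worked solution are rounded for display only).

price = 8.181217
Δ = 0.537187

σ√T = 0.1969·√1.6456 = 0.252585
d₁ = (ln(S/K) + (r+σ²/2)T) / (σ√T) = (ln(84.52/91.34) + (0.0421+0.1969²/2)·1.6456) / 0.252585 = (-0.077601 + 0.101179) / 0.252585 = 0.093350
d₂ = d₁ − σ√T = 0.093350 − 0.252585 = -0.159235
e^{−rT} = e^{−0.0421·1.6456} = 0.933066
N(d₁) = 0.537187,  N(d₂) = 0.436742
Call price V = S·N(d₁) − K·e^{−rT}·N(d₂) = 45.403060 − 37.221843 = 8.181217
Δ = N(d₁) = 0.537187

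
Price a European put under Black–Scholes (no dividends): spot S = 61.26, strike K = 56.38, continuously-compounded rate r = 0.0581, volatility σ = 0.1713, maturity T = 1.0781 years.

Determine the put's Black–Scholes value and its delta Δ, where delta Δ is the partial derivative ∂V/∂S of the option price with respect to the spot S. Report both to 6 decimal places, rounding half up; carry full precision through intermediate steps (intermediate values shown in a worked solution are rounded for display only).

σ√T = 0.1713·√1.0781 = 0.177864
d₁ = (ln(S/K) + (r+σ²/2)T) / (σ√T) = (ln(61.26/56.38) + (0.0581+0.1713²/2)·1.0781) / 0.177864 = (0.083013 + 0.078455) / 0.177864 = 0.907819
d₂ = d₁ − σ√T = 0.907819 − 0.177864 = 0.729956
e^{−rT} = e^{−0.0581·1.0781} = 0.939284
N(−d₁) = 0.181987,  N(−d₂) = 0.232709
Put price V = K·e^{−rT}·N(−d₂) − S·N(−d₁) = 12.323508 − 11.148514 = 1.174994
Δ = −N(−d₁) = -0.181987

price = 1.174994
Δ = -0.181987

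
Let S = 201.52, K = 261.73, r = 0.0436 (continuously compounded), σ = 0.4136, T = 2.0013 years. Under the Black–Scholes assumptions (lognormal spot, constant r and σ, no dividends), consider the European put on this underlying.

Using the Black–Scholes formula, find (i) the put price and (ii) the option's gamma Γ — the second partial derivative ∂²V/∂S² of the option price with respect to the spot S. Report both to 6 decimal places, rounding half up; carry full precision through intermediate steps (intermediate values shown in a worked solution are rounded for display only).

σ√T = 0.4136·√2.0013 = 0.585109
d₁ = (ln(S/K) + (r+σ²/2)T) / (σ√T) = (ln(201.52/261.73) + (0.0436+0.4136²/2)·2.0013) / 0.585109 = (-0.261425 + 0.258433) / 0.585109 = -0.005114
d₂ = d₁ − σ√T = -0.005114 − 0.585109 = -0.590222
e^{−rT} = e^{−0.0436·2.0013} = 0.916442
N(−d₁) = 0.502040,  N(−d₂) = 0.722479
Put price V = K·e^{−rT}·N(−d₂) − S·N(−d₁) = 173.294093 − 101.171100 = 72.122993
φ(d₁) = (1/√(2π))·e^{−d₁²/2} = 0.398937
Γ = φ(d₁) / (S·σ·√T) = 0.003383

price = 72.122993
Γ = 0.003383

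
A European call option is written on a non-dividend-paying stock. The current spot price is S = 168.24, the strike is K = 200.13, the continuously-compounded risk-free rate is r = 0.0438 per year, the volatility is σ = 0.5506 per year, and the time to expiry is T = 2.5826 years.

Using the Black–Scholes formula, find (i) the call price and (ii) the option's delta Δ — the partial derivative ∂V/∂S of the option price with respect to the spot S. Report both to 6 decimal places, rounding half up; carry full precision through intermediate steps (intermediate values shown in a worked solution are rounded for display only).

σ√T = 0.5506·√2.5826 = 0.884840
d₁ = (ln(S/K) + (r+σ²/2)T) / (σ√T) = (ln(168.24/200.13) + (0.0438+0.5506²/2)·2.5826) / 0.884840 = (-0.173576 + 0.504589) / 0.884840 = 0.374094
d₂ = d₁ − σ√T = 0.374094 − 0.884840 = -0.510746
e^{−rT} = e^{−0.0438·2.5826} = 0.893045
N(d₁) = 0.645833,  N(d₂) = 0.304764
Call price V = S·N(d₁) − K·e^{−rT}·N(d₂) = 108.654902 − 54.469068 = 54.185835
Δ = N(d₁) = 0.645833

price = 54.185835
Δ = 0.645833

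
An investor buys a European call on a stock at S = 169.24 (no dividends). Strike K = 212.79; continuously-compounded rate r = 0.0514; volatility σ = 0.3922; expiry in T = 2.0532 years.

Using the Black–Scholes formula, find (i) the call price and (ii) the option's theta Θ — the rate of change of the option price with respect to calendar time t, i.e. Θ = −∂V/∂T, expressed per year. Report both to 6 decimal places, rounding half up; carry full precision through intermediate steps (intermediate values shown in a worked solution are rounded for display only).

price = 29.724185
Θ = -12.257015

σ√T = 0.3922·√2.0532 = 0.561983
d₁ = (ln(S/K) + (r+σ²/2)T) / (σ√T) = (ln(169.24/212.79) + (0.0514+0.3922²/2)·2.0532) / 0.561983 = (-0.228988 + 0.263447) / 0.561983 = 0.061317
d₂ = d₁ − σ√T = 0.061317 − 0.561983 = -0.500666
e^{−rT} = e^{−0.0514·2.0532} = 0.899843
N(d₁) = 0.524447,  N(d₂) = 0.308303
Call price V = S·N(d₁) − K·e^{−rT}·N(d₂) = 88.757335 − 59.033150 = 29.724185
φ(d₁) = (1/√(2π))·e^{−d₁²/2} = 0.398193
Θ = −S·φ(d₁)·σ/(2√T) − r·K·e^{−rT}·N(d₂) = −9.222712 − 3.034304 = -12.257015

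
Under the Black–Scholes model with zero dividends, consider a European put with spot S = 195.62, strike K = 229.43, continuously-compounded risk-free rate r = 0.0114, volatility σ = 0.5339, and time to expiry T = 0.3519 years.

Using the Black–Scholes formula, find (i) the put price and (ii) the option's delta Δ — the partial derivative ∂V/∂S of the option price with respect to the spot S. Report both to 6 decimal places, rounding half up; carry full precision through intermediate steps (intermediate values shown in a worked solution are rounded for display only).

σ√T = 0.5339·√0.3519 = 0.316716
d₁ = (ln(S/K) + (r+σ²/2)T) / (σ√T) = (ln(195.62/229.43) + (0.0114+0.5339²/2)·0.3519) / 0.316716 = (-0.159424 + 0.054166) / 0.316716 = -0.332342
d₂ = d₁ − σ√T = -0.332342 − 0.316716 = -0.649058
e^{−rT} = e^{−0.0114·0.3519} = 0.995996
N(−d₁) = 0.630184,  N(−d₂) = 0.741849
Put price V = K·e^{−rT}·N(−d₂) − S·N(−d₁) = 169.521088 − 123.276685 = 46.244403
Δ = −N(−d₁) = -0.630184

price = 46.244403
Δ = -0.630184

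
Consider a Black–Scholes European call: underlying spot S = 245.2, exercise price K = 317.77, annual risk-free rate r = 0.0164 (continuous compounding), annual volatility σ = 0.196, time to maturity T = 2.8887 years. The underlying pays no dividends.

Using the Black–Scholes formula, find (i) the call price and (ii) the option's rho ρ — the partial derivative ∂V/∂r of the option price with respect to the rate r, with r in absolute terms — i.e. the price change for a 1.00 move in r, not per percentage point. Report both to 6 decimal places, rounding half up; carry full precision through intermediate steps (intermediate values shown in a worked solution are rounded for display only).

price = 14.330020
ρ = 184.814916

σ√T = 0.196·√2.8887 = 0.333125
d₁ = (ln(S/K) + (r+σ²/2)T) / (σ√T) = (ln(245.2/317.77) + (0.0164+0.196²/2)·2.8887) / 0.333125 = (-0.259254 + 0.102861) / 0.333125 = -0.469472
d₂ = d₁ − σ√T = -0.469472 − 0.333125 = -0.802597
e^{−rT} = e^{−0.0164·2.8887} = 0.953730
N(d₁) = 0.319366,  N(d₂) = 0.211104
Call price V = S·N(d₁) − K·e^{−rT}·N(d₂) = 78.308597 − 63.978577 = 14.330020
ρ = K·T·e^{−rT}·N(d₂) = 184.814916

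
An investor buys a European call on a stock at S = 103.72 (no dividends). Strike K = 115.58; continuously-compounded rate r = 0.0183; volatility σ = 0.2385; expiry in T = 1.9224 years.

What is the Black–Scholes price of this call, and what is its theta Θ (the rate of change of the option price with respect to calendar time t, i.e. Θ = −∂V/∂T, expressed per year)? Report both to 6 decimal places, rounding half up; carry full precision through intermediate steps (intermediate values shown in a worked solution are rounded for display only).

price = 10.545668
Θ = -4.267243

σ√T = 0.2385·√1.9224 = 0.330682
d₁ = (ln(S/K) + (r+σ²/2)T) / (σ√T) = (ln(103.72/115.58) + (0.0183+0.2385²/2)·1.9224) / 0.330682 = (-0.108268 + 0.089855) / 0.330682 = -0.055681
d₂ = d₁ − σ√T = -0.055681 − 0.330682 = -0.386363
e^{−rT} = e^{−0.0183·1.9224} = 0.965432
N(d₁) = 0.477798,  N(d₂) = 0.349614
Call price V = S·N(d₁) − K·e^{−rT}·N(d₂) = 49.557188 − 39.011520 = 10.545668
φ(d₁) = (1/√(2π))·e^{−d₁²/2} = 0.398324
Θ = −S·φ(d₁)·σ/(2√T) − r·K·e^{−rT}·N(d₂) = −3.553332 − 0.713911 = -4.267243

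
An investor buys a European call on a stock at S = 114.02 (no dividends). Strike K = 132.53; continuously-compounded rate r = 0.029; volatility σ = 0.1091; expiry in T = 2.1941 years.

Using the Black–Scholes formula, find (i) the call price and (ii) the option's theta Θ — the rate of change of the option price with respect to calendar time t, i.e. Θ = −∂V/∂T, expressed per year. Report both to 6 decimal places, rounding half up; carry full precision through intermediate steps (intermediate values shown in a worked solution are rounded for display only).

σ√T = 0.1091·√2.1941 = 0.161604
d₁ = (ln(S/K) + (r+σ²/2)T) / (σ√T) = (ln(114.02/132.53) + (0.029+0.1091²/2)·2.1941) / 0.161604 = (-0.150435 + 0.076687) / 0.161604 = -0.456351
d₂ = d₁ − σ√T = -0.456351 − 0.161604 = -0.617955
e^{−rT} = e^{−0.029·2.1941} = 0.938353
N(d₁) = 0.324069,  N(d₂) = 0.268302
Call price V = S·N(d₁) − K·e^{−rT}·N(d₂) = 36.950326 − 33.366073 = 3.584253
φ(d₁) = (1/√(2π))·e^{−d₁²/2} = 0.359491
Θ = −S·φ(d₁)·σ/(2√T) − r·K·e^{−rT}·N(d₂) = −1.509508 − 0.967616 = -2.477124

price = 3.584253
Θ = -2.477124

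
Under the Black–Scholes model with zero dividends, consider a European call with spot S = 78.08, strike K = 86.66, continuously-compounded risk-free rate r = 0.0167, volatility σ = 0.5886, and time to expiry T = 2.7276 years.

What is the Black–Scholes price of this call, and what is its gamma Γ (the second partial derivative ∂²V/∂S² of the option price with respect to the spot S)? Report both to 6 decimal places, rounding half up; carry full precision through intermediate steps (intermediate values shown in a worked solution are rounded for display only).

σ√T = 0.5886·√2.7276 = 0.972099
d₁ = (ln(S/K) + (r+σ²/2)T) / (σ√T) = (ln(78.08/86.66) + (0.0167+0.5886²/2)·2.7276) / 0.972099 = (-0.104258 + 0.518039) / 0.972099 = 0.425657
d₂ = d₁ − σ√T = 0.425657 − 0.972099 = -0.546442
e^{−rT} = e^{−0.0167·2.7276} = 0.955471
N(d₁) = 0.664821,  N(d₂) = 0.292381
Call price V = S·N(d₁) − K·e^{−rT}·N(d₂) = 51.909233 − 24.209473 = 27.699760
φ(d₁) = (1/√(2π))·e^{−d₁²/2} = 0.364390
Γ = φ(d₁) / (S·σ·√T) = 0.004801

price = 27.699760
Γ = 0.004801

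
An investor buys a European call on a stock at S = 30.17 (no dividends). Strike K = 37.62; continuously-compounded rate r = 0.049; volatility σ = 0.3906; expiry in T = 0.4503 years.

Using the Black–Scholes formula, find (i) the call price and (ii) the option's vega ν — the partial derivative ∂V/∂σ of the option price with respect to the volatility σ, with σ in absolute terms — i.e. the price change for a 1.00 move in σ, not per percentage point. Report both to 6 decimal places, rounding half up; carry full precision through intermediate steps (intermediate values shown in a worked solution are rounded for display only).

σ√T = 0.3906·√0.4503 = 0.262110
d₁ = (ln(S/K) + (r+σ²/2)T) / (σ√T) = (ln(30.17/37.62) + (0.049+0.3906²/2)·0.4503) / 0.262110 = (-0.220688 + 0.056415) / 0.262110 = -0.626731
d₂ = d₁ − σ√T = -0.626731 − 0.262110 = -0.888841
e^{−rT} = e^{−0.049·0.4503} = 0.978177
N(d₁) = 0.265418,  N(d₂) = 0.187044
Call price V = S·N(d₁) − K·e^{−rT}·N(d₂) = 8.007655 − 6.883048 = 1.124607
φ(d₁) = (1/√(2π))·e^{−d₁²/2} = 0.327806
ν = S·φ(d₁)·√T = 6.636555

price = 1.124607
ν = 6.636555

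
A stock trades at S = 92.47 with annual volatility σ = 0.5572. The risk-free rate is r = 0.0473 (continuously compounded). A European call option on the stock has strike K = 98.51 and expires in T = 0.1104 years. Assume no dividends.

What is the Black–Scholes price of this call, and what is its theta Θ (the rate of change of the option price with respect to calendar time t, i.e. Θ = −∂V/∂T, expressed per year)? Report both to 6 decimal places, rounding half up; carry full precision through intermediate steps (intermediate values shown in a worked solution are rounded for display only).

σ√T = 0.5572·√0.1104 = 0.185138
d₁ = (ln(S/K) + (r+σ²/2)T) / (σ√T) = (ln(92.47/98.51) + (0.0473+0.5572²/2)·0.1104) / 0.185138 = (-0.063274 + 0.022360) / 0.185138 = -0.220991
d₂ = d₁ − σ√T = -0.220991 − 0.185138 = -0.406129
e^{−rT} = e^{−0.0473·0.1104} = 0.994792
N(d₁) = 0.412550,  N(d₂) = 0.342324
Call price V = S·N(d₁) − K·e^{−rT}·N(d₂) = 38.148474 − 33.546692 = 4.601782
φ(d₁) = (1/√(2π))·e^{−d₁²/2} = 0.389319
Θ = −S·φ(d₁)·σ/(2√T) − r·K·e^{−rT}·N(d₂) = −30.185799 − 1.586759 = -31.772558

price = 4.601782
Θ = -31.772558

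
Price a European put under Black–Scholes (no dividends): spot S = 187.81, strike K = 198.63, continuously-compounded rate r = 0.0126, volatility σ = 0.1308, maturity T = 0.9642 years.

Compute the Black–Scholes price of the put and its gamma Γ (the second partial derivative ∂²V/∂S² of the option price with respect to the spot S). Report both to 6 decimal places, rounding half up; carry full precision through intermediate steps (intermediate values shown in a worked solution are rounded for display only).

σ√T = 0.1308·√0.9642 = 0.128437
d₁ = (ln(S/K) + (r+σ²/2)T) / (σ√T) = (ln(187.81/198.63) + (0.0126+0.1308²/2)·0.9642) / 0.128437 = (-0.056013 + 0.020397) / 0.128437 = -0.277302
d₂ = d₁ − σ√T = -0.277302 − 0.128437 = -0.405740
e^{−rT} = e^{−0.0126·0.9642} = 0.987925
N(−d₁) = 0.609226,  N(−d₂) = 0.657533
Put price V = K·e^{−rT}·N(−d₂) − S·N(−d₁) = 129.028679 − 114.418746 = 14.609933
φ(d₁) = (1/√(2π))·e^{−d₁²/2} = 0.383895
Γ = φ(d₁) / (S·σ·√T) = 0.015915

price = 14.609933
Γ = 0.015915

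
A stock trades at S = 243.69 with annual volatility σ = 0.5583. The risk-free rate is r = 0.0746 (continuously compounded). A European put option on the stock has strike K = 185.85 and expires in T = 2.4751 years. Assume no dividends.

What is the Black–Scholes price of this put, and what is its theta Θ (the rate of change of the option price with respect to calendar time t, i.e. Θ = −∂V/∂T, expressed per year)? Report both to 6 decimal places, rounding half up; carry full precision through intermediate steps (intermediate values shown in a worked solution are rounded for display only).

price = 31.161605
Θ = -5.505032

σ√T = 0.5583·√2.4751 = 0.878343
d₁ = (ln(S/K) + (r+σ²/2)T) / (σ√T) = (ln(243.69/185.85) + (0.0746+0.5583²/2)·2.4751) / 0.878343 = (0.270957 + 0.570385) / 0.878343 = 0.957875
d₂ = d₁ − σ√T = 0.957875 − 0.878343 = 0.079532
e^{−rT} = e^{−0.0746·2.4751} = 0.831401
N(−d₁) = 0.169063,  N(−d₂) = 0.468305
Put price V = K·e^{−rT}·N(−d₂) − S·N(−d₁) = 72.360547 − 41.198943 = 31.161605
φ(d₁) = (1/√(2π))·e^{−d₁²/2} = 0.252158
Θ = −S·φ(d₁)·σ/(2√T) + r·K·e^{−rT}·N(−d₂) = −10.903129 + 5.398097 = -5.505032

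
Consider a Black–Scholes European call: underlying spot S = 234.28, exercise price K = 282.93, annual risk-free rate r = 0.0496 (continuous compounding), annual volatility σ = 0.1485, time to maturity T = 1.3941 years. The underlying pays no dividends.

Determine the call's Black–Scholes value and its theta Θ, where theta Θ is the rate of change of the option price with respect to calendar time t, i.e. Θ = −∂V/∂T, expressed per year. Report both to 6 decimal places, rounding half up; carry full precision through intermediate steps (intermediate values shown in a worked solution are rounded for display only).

price = 6.411743
Θ = -7.818569

σ√T = 0.1485·√1.3941 = 0.175337
d₁ = (ln(S/K) + (r+σ²/2)T) / (σ√T) = (ln(234.28/282.93) + (0.0496+0.1485²/2)·1.3941) / 0.175337 = (-0.188683 + 0.084519) / 0.175337 = -0.594077
d₂ = d₁ − σ√T = -0.594077 − 0.175337 = -0.769414
e^{−rT} = e^{−0.0496·1.3941} = 0.933189
N(d₁) = 0.276230,  N(d₂) = 0.220824
Call price V = S·N(d₁) − K·e^{−rT}·N(d₂) = 64.715230 − 58.303488 = 6.411743
φ(d₁) = (1/√(2π))·e^{−d₁²/2} = 0.334405
Θ = −S·φ(d₁)·σ/(2√T) − r·K·e^{−rT}·N(d₂) = −4.926716 − 2.891853 = -7.818569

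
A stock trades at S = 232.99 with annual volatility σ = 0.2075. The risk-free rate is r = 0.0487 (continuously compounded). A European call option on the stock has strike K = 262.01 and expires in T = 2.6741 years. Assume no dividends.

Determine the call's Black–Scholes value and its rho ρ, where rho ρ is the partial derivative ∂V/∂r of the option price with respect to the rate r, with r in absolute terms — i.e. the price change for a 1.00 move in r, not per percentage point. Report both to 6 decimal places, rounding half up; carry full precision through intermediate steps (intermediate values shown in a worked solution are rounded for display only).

price = 32.697083
ρ = 275.292745

σ√T = 0.2075·√2.6741 = 0.339318
d₁ = (ln(S/K) + (r+σ²/2)T) / (σ√T) = (ln(232.99/262.01) + (0.0487+0.2075²/2)·2.6741) / 0.339318 = (-0.117387 + 0.187797) / 0.339318 = 0.207504
d₂ = d₁ − σ√T = 0.207504 − 0.339318 = -0.131814
e^{−rT} = e^{−0.0487·2.6741} = 0.877895
N(d₁) = 0.582192,  N(d₂) = 0.447566
Call price V = S·N(d₁) − K·e^{−rT}·N(d₂) = 135.644895 − 102.947812 = 32.697083
ρ = K·T·e^{−rT}·N(d₂) = 275.292745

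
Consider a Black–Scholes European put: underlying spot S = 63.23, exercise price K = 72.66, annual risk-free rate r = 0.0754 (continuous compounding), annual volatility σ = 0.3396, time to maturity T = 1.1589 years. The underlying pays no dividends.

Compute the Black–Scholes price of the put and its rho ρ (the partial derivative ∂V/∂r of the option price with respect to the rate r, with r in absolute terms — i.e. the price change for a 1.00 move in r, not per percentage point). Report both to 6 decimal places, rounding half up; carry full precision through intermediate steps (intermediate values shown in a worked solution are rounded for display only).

price = 11.181695
ρ = -48.382339

σ√T = 0.3396·√1.1589 = 0.365587
d₁ = (ln(S/K) + (r+σ²/2)T) / (σ√T) = (ln(63.23/72.66) + (0.0754+0.3396²/2)·1.1589) / 0.365587 = (-0.139012 + 0.154208) / 0.365587 = 0.041566
d₂ = d₁ − σ√T = 0.041566 − 0.365587 = -0.324021
e^{−rT} = e^{−0.0754·1.1589} = 0.916328
N(−d₁) = 0.483423,  N(−d₂) = 0.627039
Put price V = K·e^{−rT}·N(−d₂) − S·N(−d₁) = 41.748502 − 30.566807 = 11.181695
ρ = −K·T·e^{−rT}·N(−d₂) = -48.382339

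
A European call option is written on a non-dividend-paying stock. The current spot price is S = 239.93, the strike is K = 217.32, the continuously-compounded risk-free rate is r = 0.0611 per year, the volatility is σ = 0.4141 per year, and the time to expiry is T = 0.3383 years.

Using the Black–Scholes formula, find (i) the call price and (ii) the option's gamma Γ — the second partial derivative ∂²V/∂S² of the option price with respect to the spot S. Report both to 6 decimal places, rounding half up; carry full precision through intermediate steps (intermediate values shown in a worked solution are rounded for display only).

price = 37.837253
Γ = 0.005706

σ√T = 0.4141·√0.3383 = 0.240855
d₁ = (ln(S/K) + (r+σ²/2)T) / (σ√T) = (ln(239.93/217.32) + (0.0611+0.4141²/2)·0.3383) / 0.240855 = (0.098976 + 0.049676) / 0.240855 = 0.617184
d₂ = d₁ − σ√T = 0.617184 − 0.240855 = 0.376329
e^{−rT} = e^{−0.0611·0.3383} = 0.979542
N(d₁) = 0.731443,  N(d₂) = 0.646664
Call price V = S·N(d₁) − K·e^{−rT}·N(d₂) = 175.495201 − 137.657948 = 37.837253
φ(d₁) = (1/√(2π))·e^{−d₁²/2} = 0.329758
Γ = φ(d₁) / (S·σ·√T) = 0.005706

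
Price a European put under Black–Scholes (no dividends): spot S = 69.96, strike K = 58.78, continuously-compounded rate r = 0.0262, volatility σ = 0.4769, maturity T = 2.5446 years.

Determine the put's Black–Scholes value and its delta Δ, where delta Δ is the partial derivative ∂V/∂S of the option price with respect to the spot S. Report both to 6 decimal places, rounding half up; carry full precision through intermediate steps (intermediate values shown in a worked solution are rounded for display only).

price = 11.898496
Δ = -0.242935

σ√T = 0.4769·√2.5446 = 0.760741
d₁ = (ln(S/K) + (r+σ²/2)T) / (σ√T) = (ln(69.96/58.78) + (0.0262+0.4769²/2)·2.5446) / 0.760741 = (0.174122 + 0.356032) / 0.760741 = 0.696892
d₂ = d₁ − σ√T = 0.696892 − 0.760741 = -0.063850
e^{−rT} = e^{−0.0262·2.5446} = 0.935505
N(−d₁) = 0.242935,  N(−d₂) = 0.525455
Put price V = K·e^{−rT}·N(−d₂) − S·N(−d₁) = 28.894252 − 16.995756 = 11.898496
Δ = −N(−d₁) = -0.242935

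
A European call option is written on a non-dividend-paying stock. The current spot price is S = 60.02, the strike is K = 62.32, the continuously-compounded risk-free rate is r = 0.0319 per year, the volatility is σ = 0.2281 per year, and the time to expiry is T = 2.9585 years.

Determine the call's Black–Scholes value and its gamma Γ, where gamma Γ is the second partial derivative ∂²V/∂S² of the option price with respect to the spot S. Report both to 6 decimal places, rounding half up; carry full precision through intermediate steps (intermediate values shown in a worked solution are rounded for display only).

σ√T = 0.2281·√2.9585 = 0.392339
d₁ = (ln(S/K) + (r+σ²/2)T) / (σ√T) = (ln(60.02/62.32) + (0.0319+0.2281²/2)·2.9585) / 0.392339 = (-0.037605 + 0.171341) / 0.392339 = 0.340870
d₂ = d₁ − σ√T = 0.340870 − 0.392339 = -0.051469
e^{−rT} = e^{−0.0319·2.9585} = 0.909940
N(d₁) = 0.633399,  N(d₂) = 0.479476
Call price V = S·N(d₁) − K·e^{−rT}·N(d₂) = 38.016620 − 27.189877 = 10.826743
φ(d₁) = (1/√(2π))·e^{−d₁²/2} = 0.376426
Γ = φ(d₁) / (S·σ·√T) = 0.015985

price = 10.826743
Γ = 0.015985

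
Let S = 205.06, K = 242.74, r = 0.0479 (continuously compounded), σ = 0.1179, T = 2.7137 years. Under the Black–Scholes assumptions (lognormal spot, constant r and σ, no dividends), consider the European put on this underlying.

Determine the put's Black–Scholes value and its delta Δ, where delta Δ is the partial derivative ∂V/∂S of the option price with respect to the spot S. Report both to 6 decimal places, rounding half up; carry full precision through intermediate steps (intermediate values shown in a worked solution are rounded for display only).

σ√T = 0.1179·√2.7137 = 0.194220
d₁ = (ln(S/K) + (r+σ²/2)T) / (σ√T) = (ln(205.06/242.74) + (0.0479+0.1179²/2)·2.7137) / 0.194220 = (-0.168688 + 0.148847) / 0.194220 = -0.102159
d₂ = d₁ − σ√T = -0.102159 − 0.194220 = -0.296379
e^{−rT} = e^{−0.0479·2.7137} = 0.878108
N(−d₁) = 0.540685,  N(−d₂) = 0.616530
Put price V = K·e^{−rT}·N(−d₂) − S·N(−d₁) = 131.414422 − 110.872791 = 20.541631
Δ = −N(−d₁) = -0.540685

price = 20.541631
Δ = -0.540685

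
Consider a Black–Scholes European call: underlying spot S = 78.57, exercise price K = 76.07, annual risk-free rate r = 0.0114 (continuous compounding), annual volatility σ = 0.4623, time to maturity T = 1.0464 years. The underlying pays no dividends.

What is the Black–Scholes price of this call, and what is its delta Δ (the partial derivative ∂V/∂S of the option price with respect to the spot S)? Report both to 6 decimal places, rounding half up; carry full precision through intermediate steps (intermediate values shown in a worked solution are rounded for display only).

price = 16.130935
Δ = 0.629321

σ√T = 0.4623·√1.0464 = 0.472904
d₁ = (ln(S/K) + (r+σ²/2)T) / (σ√T) = (ln(78.57/76.07) + (0.0114+0.4623²/2)·1.0464) / 0.472904 = (0.032336 + 0.123748) / 0.472904 = 0.330054
d₂ = d₁ − σ√T = 0.330054 − 0.472904 = -0.142849
e^{−rT} = e^{−0.0114·1.0464} = 0.988142
N(d₁) = 0.629321,  N(d₂) = 0.443205
Call price V = S·N(d₁) − K·e^{−rT}·N(d₂) = 49.445714 − 33.314779 = 16.130935
Δ = N(d₁) = 0.629321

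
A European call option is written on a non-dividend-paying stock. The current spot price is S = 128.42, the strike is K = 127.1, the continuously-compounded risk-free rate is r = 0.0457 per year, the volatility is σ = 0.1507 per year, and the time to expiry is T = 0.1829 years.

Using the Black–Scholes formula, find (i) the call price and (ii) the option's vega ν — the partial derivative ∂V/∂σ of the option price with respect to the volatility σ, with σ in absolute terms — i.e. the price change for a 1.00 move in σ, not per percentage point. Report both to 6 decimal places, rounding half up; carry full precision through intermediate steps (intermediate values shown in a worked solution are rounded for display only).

price = 4.596255
ν = 20.801909

σ√T = 0.1507·√0.1829 = 0.064450
d₁ = (ln(S/K) + (r+σ²/2)T) / (σ√T) = (ln(128.42/127.1) + (0.0457+0.1507²/2)·0.1829) / 0.064450 = (0.010332 + 0.010435) / 0.064450 = 0.322227
d₂ = d₁ − σ√T = 0.322227 − 0.064450 = 0.257777
e^{−rT} = e^{−0.0457·0.1829} = 0.991676
N(d₁) = 0.626359,  N(d₂) = 0.601710
Call price V = S·N(d₁) − K·e^{−rT}·N(d₂) = 80.437084 − 75.840829 = 4.596255
φ(d₁) = (1/√(2π))·e^{−d₁²/2} = 0.378760
ν = S·φ(d₁)·√T = 20.801909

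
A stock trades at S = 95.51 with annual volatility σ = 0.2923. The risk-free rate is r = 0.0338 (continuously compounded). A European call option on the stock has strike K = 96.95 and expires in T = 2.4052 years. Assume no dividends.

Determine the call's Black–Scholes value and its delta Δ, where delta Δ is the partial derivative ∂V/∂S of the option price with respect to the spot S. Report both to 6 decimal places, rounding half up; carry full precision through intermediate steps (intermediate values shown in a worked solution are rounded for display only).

σ√T = 0.2923·√2.4052 = 0.453320
d₁ = (ln(S/K) + (r+σ²/2)T) / (σ√T) = (ln(95.51/96.95) + (0.0338+0.2923²/2)·2.4052) / 0.453320 = (-0.014964 + 0.184045) / 0.453320 = 0.372983
d₂ = d₁ − σ√T = 0.372983 − 0.453320 = -0.080336
e^{−rT} = e^{−0.0338·2.4052} = 0.921921
N(d₁) = 0.645420,  N(d₂) = 0.467985
Call price V = S·N(d₁) − K·e^{−rT}·N(d₂) = 61.644024 − 41.828606 = 19.815418
Δ = N(d₁) = 0.645420

price = 19.815418
Δ = 0.645420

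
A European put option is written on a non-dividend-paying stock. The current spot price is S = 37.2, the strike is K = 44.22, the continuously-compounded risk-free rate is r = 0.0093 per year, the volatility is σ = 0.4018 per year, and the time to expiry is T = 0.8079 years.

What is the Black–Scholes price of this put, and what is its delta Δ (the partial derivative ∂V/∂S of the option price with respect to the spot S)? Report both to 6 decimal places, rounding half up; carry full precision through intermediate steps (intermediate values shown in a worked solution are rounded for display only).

price = 9.744897
Δ = -0.609217

σ√T = 0.4018·√0.8079 = 0.361151
d₁ = (ln(S/K) + (r+σ²/2)T) / (σ√T) = (ln(37.2/44.22) + (0.0093+0.4018²/2)·0.8079) / 0.361151 = (-0.172868 + 0.072728) / 0.361151 = -0.277280
d₂ = d₁ − σ√T = -0.277280 − 0.361151 = -0.638431
e^{−rT} = e^{−0.0093·0.8079} = 0.992515
N(−d₁) = 0.609217,  N(−d₂) = 0.738403
Put price V = K·e^{−rT}·N(−d₂) − S·N(−d₁) = 32.407787 − 22.662890 = 9.744897
Δ = −N(−d₁) = -0.609217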